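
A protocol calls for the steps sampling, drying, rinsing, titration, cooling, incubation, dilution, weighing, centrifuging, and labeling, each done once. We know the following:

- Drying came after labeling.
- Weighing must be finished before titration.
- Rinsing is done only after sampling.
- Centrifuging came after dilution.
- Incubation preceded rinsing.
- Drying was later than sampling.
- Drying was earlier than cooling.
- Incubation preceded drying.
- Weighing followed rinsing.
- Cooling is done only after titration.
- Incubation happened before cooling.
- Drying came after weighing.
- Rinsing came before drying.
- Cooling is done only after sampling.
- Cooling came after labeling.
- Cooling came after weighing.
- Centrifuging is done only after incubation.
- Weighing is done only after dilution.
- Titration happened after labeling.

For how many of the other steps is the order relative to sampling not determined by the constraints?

Forced after sampling: cooling, drying, rinsing, titration, and weighing.
That leaves centrifuging, dilution, incubation, and labeling with no forced order relative to sampling — 4.

4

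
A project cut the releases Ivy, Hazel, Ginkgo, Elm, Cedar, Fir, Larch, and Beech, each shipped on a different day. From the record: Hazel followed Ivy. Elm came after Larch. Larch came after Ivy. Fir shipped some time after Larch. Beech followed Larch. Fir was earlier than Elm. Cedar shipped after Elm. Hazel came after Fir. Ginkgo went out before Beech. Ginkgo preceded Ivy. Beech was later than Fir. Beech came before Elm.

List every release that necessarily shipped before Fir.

Ginkgo, Ivy, Larch

Directly stated before Fir: Larch.
Ginkgo reaches Fir via Ginkgo → Ivy → Larch → Fir.
Ivy reaches Fir via Ivy → Larch → Fir.
No chain forces Elm (or any of the others) ahead of Fir.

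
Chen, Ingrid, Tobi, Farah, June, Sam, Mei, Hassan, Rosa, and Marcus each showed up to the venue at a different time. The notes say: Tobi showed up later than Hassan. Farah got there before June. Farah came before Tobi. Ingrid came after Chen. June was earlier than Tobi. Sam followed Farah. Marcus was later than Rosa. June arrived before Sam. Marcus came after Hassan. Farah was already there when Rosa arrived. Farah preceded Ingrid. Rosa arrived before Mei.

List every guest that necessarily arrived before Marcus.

Farah, Hassan, Rosa

Directly stated before Marcus: Hassan and Rosa.
Farah reaches Marcus via Farah → Rosa → Marcus.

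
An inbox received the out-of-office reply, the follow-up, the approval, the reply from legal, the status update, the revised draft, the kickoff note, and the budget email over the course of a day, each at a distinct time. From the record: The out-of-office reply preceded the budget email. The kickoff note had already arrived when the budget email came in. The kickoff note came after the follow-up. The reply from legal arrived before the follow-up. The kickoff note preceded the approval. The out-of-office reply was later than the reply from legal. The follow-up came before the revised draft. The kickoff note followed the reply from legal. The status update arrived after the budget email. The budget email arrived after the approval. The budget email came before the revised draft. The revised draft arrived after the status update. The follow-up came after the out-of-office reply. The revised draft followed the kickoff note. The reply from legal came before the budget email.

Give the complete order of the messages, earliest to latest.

The constraints fix every adjacent pair, so only one ordering works:
the reply from legal → the out-of-office reply → the follow-up → the kickoff note → the approval → the budget email → the status update → the revised draft.

the reply from legal, the out-of-office reply, the follow-up, the kickoff note, the approval, the budget email, the status update, the revised draft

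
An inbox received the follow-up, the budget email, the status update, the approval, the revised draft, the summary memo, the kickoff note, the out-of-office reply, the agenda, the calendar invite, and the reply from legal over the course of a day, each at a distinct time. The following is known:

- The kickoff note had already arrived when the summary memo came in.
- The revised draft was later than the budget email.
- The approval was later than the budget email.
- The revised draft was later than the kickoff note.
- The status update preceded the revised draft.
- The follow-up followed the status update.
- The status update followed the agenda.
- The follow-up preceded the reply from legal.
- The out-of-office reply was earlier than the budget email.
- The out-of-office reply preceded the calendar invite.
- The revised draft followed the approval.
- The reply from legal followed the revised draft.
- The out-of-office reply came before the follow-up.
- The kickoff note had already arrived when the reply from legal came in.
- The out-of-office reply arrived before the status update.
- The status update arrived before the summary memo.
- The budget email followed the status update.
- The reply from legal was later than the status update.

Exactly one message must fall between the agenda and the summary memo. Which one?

Tracing the constraints gives the agenda → the status update → the summary memo, so the status update sits after the agenda and before the summary memo.
No other message is forced both after the agenda and before the summary memo.

the status update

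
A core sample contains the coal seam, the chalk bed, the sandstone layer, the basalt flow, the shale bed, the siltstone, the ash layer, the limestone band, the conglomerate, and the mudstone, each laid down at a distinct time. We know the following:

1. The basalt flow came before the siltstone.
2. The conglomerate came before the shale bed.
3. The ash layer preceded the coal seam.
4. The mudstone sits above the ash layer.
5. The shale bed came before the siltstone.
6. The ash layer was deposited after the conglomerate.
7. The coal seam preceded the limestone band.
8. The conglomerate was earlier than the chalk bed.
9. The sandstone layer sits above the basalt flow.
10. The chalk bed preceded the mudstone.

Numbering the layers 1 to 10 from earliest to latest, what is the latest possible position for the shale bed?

The shale bed must come before the siltstone — 1 layer forced after it.
Everything else can be placed before the shale bed in some valid order, so the shale bed can sit as late as position 10 − 1 = 9.

9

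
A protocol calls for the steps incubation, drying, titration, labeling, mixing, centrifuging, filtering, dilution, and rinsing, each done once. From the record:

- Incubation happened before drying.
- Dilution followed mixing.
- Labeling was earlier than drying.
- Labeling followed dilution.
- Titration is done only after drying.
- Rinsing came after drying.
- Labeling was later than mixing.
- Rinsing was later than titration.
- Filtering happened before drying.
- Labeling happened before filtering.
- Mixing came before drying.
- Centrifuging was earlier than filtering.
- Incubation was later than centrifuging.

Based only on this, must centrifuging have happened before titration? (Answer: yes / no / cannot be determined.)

Chain the constraints: centrifuging → incubation → drying → titration. Each link is directly stated, so centrifuging comes before titration.

yes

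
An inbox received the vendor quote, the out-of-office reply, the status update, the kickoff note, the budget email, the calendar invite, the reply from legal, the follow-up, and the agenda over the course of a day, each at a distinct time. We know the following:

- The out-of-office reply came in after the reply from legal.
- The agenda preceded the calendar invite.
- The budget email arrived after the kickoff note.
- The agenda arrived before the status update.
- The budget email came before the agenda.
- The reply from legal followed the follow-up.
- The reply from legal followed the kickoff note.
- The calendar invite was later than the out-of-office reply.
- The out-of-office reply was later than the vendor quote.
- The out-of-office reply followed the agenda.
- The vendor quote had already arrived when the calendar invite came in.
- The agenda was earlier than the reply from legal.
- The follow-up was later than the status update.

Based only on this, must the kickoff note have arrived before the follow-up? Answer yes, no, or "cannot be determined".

yes

Chain the constraints: the kickoff note → the budget email → the agenda → the status update → the follow-up. Each link is directly stated, so the kickoff note comes before the follow-up.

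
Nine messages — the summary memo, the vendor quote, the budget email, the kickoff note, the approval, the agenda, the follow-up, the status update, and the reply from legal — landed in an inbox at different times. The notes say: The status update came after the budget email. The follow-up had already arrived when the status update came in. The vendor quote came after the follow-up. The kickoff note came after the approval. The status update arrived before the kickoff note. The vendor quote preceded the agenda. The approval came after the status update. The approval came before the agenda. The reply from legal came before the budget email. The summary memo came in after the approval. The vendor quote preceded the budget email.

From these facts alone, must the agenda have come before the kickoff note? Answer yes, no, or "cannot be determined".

No chain of stated constraints runs from the agenda to the kickoff note, and none runs from the kickoff note to the agenda either.
So the relative order of the agenda and the kickoff note is not fixed by the given facts.

cannot be determined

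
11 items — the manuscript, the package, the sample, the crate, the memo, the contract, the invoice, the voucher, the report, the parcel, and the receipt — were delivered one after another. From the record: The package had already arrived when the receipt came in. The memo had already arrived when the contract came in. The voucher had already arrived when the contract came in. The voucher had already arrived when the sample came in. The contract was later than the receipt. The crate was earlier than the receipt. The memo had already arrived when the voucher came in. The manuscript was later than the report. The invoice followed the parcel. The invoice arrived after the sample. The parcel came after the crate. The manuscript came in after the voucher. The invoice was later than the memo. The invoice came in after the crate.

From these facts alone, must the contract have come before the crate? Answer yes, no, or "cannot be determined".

no

Tracing the constraints gives the crate → the receipt → the contract, so the crate must come before the contract.
That means the contract cannot be before the crate.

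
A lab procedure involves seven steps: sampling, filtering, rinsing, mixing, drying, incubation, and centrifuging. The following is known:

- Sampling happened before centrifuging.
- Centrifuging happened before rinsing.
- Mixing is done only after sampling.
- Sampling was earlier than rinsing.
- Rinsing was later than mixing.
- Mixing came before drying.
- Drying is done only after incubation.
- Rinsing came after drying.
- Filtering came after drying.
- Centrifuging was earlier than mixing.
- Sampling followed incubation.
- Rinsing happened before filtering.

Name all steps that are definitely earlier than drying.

Directly stated before drying: incubation and mixing.
Centrifuging reaches drying via centrifuging → mixing → drying.
Sampling reaches drying via sampling → mixing → drying.

centrifuging, incubation, mixing, sampling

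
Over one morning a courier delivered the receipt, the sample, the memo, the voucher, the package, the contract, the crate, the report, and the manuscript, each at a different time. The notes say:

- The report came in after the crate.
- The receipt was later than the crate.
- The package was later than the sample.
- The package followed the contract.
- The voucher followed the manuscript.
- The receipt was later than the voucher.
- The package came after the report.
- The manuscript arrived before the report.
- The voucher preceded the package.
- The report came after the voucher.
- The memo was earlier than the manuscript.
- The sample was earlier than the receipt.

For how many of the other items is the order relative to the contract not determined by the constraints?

Forced after the contract: the package.
That leaves the crate, the manuscript, the memo, the receipt, the report, the sample, and the voucher with no forced order relative to the contract — 7.

7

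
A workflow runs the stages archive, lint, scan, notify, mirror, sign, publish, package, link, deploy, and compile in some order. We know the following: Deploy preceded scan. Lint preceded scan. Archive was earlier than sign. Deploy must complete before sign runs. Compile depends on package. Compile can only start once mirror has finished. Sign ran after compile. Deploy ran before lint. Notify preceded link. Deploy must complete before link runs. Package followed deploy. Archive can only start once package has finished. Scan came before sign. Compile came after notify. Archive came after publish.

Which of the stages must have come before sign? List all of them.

Directly stated before sign: archive, compile, deploy, and scan.
Lint reaches sign via lint → scan → sign.
Mirror reaches sign via mirror → compile → sign.
Notify reaches sign via notify → compile → sign.
Likewise package and publish each reach sign by chaining the stated constraints.

archive, compile, deploy, lint, mirror, notify, package, publish, scan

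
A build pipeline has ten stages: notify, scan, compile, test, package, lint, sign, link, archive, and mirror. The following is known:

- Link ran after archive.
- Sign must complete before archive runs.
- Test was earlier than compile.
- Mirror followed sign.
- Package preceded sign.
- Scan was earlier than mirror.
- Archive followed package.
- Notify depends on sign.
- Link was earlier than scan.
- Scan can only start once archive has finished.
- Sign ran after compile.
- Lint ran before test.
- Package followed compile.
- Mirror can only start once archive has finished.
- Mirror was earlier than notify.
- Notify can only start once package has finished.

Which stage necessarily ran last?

notify

Every other stage has a chain of constraints placing it before notify, so notify is last.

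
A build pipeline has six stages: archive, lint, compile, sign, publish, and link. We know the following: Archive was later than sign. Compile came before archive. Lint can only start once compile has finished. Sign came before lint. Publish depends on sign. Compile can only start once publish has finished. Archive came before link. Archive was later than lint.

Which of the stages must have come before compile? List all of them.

Directly stated before compile: publish.
Sign reaches compile via sign → publish → compile.

publish, sign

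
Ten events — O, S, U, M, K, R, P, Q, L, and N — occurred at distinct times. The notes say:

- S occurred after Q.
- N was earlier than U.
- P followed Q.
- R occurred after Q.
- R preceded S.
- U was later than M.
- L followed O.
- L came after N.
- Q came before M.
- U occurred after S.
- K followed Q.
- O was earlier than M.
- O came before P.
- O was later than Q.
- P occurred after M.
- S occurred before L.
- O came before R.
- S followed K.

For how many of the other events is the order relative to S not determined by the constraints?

3

Forced before S: K, O, Q, and R; forced after S: L and U.
That leaves M, N, and P with no forced order relative to S — 3.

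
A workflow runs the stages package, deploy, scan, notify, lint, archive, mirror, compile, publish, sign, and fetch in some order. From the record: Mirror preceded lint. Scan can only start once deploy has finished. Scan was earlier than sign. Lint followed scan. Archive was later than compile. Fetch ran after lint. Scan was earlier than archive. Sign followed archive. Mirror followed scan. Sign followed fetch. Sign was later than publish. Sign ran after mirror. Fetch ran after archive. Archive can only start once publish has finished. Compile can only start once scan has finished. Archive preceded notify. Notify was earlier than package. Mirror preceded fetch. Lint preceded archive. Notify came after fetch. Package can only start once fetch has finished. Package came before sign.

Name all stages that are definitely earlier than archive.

Directly stated before archive: compile, lint, publish, and scan.
Deploy reaches archive via deploy → scan → archive.
Mirror reaches archive via mirror → lint → archive.
No chain forces notify (or any of the others) ahead of archive.

compile, deploy, lint, mirror, publish, scan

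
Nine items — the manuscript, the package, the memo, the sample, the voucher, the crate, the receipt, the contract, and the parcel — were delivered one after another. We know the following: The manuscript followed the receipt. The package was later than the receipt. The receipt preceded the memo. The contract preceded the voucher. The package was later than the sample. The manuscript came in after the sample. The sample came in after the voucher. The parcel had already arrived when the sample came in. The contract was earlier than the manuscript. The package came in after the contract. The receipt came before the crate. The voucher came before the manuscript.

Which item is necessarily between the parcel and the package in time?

the sample

Tracing the constraints gives the parcel → the sample → the package, so the sample sits after the parcel and before the package.
No other item is forced both after the parcel and before the package.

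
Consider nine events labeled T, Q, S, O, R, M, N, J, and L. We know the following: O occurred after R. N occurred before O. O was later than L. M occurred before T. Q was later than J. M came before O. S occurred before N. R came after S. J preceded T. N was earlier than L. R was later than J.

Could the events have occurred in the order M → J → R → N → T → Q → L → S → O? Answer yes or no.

The constraints require S before N, but in the proposed sequence N appears ahead of S. That one violation is enough.

no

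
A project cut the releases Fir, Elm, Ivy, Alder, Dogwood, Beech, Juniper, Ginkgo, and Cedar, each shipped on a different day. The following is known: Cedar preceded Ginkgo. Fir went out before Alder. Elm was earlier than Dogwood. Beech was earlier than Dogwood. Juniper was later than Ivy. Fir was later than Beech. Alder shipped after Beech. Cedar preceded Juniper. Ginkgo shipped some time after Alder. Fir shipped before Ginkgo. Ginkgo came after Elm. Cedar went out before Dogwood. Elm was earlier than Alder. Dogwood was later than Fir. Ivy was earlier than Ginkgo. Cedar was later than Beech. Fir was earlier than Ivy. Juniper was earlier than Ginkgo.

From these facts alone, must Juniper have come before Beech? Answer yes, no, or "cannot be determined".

no

Tracing the constraints gives Beech → Cedar → Juniper, so Beech must come before Juniper.
That means Juniper cannot be before Beech.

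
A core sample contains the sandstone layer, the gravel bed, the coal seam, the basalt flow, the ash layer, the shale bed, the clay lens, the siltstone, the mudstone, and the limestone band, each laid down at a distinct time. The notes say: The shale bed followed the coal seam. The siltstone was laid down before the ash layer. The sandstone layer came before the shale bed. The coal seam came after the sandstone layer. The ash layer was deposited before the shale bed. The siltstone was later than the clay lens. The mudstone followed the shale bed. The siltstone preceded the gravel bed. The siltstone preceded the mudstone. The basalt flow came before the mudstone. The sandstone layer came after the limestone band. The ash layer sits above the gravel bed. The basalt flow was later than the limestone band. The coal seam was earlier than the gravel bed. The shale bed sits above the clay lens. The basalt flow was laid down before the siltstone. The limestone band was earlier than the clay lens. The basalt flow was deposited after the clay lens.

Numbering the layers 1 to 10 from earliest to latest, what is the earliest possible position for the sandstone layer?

The limestone band must come before the sandstone layer — 1 forced predecessor.
Nothing else is forced ahead of the sandstone layer, so its earliest slot is position 1 + 1 = 2.

2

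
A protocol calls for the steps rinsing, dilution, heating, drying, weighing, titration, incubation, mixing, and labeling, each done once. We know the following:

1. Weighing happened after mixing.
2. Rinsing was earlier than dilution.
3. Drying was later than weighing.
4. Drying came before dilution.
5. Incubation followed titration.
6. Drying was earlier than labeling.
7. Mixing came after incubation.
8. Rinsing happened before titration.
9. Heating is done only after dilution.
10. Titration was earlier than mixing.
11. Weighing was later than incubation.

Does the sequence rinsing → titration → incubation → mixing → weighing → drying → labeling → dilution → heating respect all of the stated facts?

Check each stated constraint against the proposed order — e.g. titration is ahead of mixing; rinsing is ahead of dilution. Every pair is in the required order; nothing is violated.

yes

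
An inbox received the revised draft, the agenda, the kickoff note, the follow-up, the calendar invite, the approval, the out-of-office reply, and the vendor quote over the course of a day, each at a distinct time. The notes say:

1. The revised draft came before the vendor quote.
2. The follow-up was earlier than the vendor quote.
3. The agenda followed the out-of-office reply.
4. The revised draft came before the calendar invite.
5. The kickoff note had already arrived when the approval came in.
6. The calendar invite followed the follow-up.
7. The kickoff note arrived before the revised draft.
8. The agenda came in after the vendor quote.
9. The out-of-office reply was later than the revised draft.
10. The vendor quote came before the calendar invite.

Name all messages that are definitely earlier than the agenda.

the follow-up, the kickoff note, the out-of-office reply, the revised draft, the vendor quote

Directly stated before the agenda: the out-of-office reply and the vendor quote.
The follow-up reaches the agenda via the follow-up → the vendor quote → the agenda.
The kickoff note reaches the agenda via the kickoff note → the revised draft → the vendor quote → the agenda.
The revised draft reaches the agenda via the revised draft → the vendor quote → the agenda.
No chain forces the approval (or any of the others) ahead of the agenda.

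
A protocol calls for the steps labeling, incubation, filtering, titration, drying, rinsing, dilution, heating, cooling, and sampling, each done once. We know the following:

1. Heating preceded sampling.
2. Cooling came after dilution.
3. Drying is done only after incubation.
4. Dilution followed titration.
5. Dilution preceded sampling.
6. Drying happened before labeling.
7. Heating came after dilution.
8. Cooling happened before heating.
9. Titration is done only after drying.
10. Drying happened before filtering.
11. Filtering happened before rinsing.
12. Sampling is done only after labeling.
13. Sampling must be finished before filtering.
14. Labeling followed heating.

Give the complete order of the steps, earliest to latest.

incubation, drying, titration, dilution, cooling, heating, labeling, sampling, filtering, rinsing

The constraints fix every adjacent pair, so only one ordering works:
incubation → drying → titration → dilution → cooling → heating → labeling → sampling → filtering → rinsing.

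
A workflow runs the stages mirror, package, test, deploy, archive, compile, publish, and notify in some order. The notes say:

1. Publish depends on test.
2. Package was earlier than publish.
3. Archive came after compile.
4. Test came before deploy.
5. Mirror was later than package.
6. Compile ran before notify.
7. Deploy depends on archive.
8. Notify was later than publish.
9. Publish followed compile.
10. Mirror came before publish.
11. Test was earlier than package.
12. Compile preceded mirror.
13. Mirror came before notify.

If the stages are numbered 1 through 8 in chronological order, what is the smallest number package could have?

2

Test must come before package — 1 forced predecessor.
Nothing else is forced ahead of package, so its earliest slot is position 1 + 1 = 2.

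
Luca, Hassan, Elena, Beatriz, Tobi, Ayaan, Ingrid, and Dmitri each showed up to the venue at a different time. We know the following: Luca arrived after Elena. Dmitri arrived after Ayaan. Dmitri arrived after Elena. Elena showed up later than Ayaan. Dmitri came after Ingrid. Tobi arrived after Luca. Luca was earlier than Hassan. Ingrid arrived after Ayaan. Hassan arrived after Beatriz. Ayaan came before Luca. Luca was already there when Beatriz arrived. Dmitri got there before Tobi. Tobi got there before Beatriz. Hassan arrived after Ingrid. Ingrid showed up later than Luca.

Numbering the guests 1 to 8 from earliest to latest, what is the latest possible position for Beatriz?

7

Beatriz must come before Hassan — 1 guest forced after them.
Everything else can be placed before Beatriz in some valid order, so Beatriz can sit as late as position 8 − 1 = 7.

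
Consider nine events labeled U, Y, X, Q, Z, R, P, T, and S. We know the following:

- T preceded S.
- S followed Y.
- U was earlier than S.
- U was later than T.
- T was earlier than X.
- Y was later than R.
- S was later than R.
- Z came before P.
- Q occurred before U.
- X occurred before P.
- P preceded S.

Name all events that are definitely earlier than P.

Directly stated before P: X and Z.
T reaches P via T → X → P.

T, X, Z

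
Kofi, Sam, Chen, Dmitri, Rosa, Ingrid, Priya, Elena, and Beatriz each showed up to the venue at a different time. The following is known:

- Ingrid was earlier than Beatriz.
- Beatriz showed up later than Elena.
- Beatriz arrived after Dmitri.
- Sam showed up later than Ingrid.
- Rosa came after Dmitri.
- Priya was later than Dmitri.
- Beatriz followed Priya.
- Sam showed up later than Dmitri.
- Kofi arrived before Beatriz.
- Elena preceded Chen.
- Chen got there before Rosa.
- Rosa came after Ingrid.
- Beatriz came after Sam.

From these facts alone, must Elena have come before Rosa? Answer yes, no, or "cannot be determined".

Chain the constraints: Elena → Chen → Rosa. Each link is directly stated, so Elena comes before Rosa.

yes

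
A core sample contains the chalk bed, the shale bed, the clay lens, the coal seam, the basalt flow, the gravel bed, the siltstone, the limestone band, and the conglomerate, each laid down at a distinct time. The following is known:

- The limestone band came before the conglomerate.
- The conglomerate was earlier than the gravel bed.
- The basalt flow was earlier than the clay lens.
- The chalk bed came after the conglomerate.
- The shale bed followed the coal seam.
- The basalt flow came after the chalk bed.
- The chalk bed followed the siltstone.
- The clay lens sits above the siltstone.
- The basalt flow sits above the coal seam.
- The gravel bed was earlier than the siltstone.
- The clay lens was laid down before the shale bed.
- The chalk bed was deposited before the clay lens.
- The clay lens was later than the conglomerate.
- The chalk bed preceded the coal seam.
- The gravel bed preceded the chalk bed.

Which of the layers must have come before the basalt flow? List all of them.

the chalk bed, the coal seam, the conglomerate, the gravel bed, the limestone band, the siltstone

Directly stated before the basalt flow: the chalk bed and the coal seam.
The conglomerate reaches the basalt flow via the conglomerate → the chalk bed → the basalt flow.
The gravel bed reaches the basalt flow via the gravel bed → the chalk bed → the basalt flow.
The limestone band reaches the basalt flow via the limestone band → the conglomerate → the chalk bed → the basalt flow.
Likewise the siltstone reaches the basalt flow by chaining the stated constraints.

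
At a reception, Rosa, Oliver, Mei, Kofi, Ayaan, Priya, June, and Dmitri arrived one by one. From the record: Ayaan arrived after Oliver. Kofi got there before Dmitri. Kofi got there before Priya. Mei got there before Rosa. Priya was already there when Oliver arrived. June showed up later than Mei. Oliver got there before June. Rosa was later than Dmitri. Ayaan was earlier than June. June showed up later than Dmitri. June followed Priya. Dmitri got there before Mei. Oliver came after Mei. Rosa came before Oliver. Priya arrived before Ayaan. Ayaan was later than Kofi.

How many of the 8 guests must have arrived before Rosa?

3

Directly stated before Rosa: Dmitri and Mei.
Kofi reaches Rosa via Kofi → Dmitri → Rosa.
That's Dmitri, Kofi, and Mei — 3 in all.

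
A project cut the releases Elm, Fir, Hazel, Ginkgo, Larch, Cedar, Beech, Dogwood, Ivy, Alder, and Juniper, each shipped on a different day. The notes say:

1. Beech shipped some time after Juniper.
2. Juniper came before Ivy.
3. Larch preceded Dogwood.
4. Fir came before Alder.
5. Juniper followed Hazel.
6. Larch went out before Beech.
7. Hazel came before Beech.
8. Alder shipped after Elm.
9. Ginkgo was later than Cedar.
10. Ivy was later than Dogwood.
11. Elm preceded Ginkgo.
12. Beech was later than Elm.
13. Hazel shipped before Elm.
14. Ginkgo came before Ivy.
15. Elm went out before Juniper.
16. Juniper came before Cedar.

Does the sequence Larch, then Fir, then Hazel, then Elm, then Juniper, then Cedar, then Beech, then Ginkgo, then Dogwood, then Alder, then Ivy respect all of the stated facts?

yes

Check each stated constraint against the proposed order — e.g. Fir is ahead of Alder; Larch is ahead of Dogwood. Every pair is in the required order; nothing is violated.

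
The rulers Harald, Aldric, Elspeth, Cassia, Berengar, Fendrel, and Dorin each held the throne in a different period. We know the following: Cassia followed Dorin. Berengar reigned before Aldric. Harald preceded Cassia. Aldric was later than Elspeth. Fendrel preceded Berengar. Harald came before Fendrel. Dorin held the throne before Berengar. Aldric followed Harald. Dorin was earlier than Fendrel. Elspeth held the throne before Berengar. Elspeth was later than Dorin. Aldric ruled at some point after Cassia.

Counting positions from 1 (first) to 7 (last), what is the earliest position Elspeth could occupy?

2

Dorin must come before Elspeth — 1 forced predecessor.
Nothing else is forced ahead of Elspeth, so their earliest slot is position 1 + 1 = 2.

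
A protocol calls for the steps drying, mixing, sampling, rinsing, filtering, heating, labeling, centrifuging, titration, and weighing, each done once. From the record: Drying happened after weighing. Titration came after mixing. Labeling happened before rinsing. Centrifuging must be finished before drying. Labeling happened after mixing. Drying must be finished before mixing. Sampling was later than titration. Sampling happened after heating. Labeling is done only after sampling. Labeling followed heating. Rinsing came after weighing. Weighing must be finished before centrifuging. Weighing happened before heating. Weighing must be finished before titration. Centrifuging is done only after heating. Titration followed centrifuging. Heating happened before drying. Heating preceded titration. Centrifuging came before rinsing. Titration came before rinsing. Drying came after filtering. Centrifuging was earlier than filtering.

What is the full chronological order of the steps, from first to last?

The constraints fix every adjacent pair, so only one ordering works:
weighing → heating → centrifuging → filtering → drying → mixing → titration → sampling → labeling → rinsing.

weighing, heating, centrifuging, filtering, drying, mixing, titration, sampling, labeling, rinsing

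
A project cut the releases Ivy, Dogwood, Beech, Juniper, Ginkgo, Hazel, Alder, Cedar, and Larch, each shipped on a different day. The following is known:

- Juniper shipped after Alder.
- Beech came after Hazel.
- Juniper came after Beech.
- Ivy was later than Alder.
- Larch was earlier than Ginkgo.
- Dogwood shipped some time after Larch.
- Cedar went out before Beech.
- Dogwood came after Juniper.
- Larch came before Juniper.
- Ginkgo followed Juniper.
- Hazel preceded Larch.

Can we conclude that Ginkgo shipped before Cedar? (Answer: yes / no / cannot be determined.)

Tracing the constraints gives Cedar → Beech → Juniper → Ginkgo, so Cedar must come before Ginkgo.
That means Ginkgo cannot be before Cedar.

no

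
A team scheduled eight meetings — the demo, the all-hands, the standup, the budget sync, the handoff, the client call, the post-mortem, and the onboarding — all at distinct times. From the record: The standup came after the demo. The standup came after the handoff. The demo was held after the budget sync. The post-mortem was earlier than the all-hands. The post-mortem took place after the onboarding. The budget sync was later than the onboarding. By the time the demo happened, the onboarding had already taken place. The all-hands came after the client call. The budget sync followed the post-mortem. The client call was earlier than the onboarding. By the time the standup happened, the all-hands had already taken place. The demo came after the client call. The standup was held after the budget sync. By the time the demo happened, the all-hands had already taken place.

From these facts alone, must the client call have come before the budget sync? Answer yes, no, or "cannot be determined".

Chain the constraints: the client call → the onboarding → the budget sync. Each link is directly stated, so the client call comes before the budget sync.

yes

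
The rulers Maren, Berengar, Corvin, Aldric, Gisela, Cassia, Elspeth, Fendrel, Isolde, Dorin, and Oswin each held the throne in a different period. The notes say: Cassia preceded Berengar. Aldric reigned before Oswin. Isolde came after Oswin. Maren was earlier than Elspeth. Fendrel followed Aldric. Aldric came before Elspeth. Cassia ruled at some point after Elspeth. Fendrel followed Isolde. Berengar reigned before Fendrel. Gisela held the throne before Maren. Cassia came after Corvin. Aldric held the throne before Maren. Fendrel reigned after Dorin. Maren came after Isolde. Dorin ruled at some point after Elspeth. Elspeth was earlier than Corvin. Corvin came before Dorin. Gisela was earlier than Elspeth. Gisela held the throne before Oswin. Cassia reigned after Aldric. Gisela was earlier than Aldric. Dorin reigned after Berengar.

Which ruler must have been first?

Gisela

Gisela has a chain of constraints placing them before every other ruler, so Gisela must be first.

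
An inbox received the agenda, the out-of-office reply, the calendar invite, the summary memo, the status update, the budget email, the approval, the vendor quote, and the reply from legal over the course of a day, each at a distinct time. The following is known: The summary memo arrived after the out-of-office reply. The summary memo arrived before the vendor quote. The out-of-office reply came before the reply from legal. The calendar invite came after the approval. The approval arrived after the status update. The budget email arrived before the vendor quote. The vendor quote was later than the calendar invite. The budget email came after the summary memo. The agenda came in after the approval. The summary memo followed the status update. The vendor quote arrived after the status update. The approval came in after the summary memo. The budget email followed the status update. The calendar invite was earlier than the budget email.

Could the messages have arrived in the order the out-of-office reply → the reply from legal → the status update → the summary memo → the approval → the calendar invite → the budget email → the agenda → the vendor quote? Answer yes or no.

Check each stated constraint against the proposed order — e.g. the summary memo is ahead of the vendor quote; the status update is ahead of the vendor quote. Every pair is in the required order; nothing is violated.

yes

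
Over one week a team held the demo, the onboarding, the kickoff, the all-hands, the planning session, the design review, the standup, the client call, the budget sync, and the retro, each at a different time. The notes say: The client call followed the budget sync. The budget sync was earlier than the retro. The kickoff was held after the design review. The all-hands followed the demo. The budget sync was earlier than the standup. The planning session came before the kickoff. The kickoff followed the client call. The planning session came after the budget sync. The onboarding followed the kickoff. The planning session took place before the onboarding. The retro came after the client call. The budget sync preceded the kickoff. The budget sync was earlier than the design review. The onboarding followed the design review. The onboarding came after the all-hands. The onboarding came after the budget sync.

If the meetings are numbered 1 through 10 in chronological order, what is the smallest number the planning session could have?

2

The budget sync must come before the planning session — 1 forced predecessor.
Nothing else is forced ahead of the planning session, so its earliest slot is position 1 + 1 = 2.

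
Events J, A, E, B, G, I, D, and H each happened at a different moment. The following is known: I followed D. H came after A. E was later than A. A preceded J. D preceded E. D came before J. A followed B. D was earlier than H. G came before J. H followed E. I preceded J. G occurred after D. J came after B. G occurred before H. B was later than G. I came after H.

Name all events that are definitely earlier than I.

Directly stated before I: D and H.
A reaches I via A → H → I.
B reaches I via B → A → H → I.
E reaches I via E → H → I.
Likewise G reaches I by chaining the stated constraints.
No chain forces J ahead of I.

A, B, D, E, G, H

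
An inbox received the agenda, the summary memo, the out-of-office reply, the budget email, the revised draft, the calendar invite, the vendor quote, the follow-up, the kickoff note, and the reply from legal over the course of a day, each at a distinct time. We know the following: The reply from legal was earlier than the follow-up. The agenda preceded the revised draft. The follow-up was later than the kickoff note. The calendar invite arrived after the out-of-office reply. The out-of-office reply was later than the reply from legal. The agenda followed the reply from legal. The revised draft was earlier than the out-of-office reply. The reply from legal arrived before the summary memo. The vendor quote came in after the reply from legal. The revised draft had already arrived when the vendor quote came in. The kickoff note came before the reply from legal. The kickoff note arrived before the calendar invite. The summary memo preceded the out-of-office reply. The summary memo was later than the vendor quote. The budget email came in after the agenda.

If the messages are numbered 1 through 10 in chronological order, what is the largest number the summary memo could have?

8

The summary memo must come before the calendar invite and the out-of-office reply — 2 messages forced after it.
Everything else can be placed before the summary memo in some valid order, so the summary memo can sit as late as position 10 − 2 = 8.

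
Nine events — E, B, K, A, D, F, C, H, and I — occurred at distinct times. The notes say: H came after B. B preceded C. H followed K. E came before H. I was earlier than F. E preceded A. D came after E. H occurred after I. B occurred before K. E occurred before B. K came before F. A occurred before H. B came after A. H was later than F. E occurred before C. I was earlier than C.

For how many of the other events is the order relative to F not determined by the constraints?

2

Forced before F: A, B, E, I, and K; forced after F: H.
That leaves C and D with no forced order relative to F — 2.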